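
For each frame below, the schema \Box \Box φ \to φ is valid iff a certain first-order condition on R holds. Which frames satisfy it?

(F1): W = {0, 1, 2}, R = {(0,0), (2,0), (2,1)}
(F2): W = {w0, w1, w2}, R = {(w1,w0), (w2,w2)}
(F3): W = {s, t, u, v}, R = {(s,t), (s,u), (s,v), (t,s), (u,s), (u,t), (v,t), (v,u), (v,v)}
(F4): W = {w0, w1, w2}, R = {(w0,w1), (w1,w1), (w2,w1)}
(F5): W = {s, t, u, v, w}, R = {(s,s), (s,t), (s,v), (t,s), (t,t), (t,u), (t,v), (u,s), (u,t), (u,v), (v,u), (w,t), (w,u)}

(F3)

This is the axiom for a generalized confluence (Geach) condition; its first-order frame correspondent is \forall x \exists w (x R^2 w \wedge x = w).
(F1): fails — at 1 but no w with 1R²w and 1=w.
(F2): fails — at w0 but no w with w0R²w and w0=w.
(F3): holds.
(F4): fails — at w0 but no w with w0R²w and w0=w.
(F5): fails — at w but no w* with wR²w* and w=w*.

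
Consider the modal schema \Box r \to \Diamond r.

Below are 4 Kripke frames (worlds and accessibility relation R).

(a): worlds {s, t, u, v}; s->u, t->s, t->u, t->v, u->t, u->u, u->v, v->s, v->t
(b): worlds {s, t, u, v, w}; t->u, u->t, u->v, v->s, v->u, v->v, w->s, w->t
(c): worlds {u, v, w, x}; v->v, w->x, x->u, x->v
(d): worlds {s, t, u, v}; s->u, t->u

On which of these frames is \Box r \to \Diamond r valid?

This is the axiom for seriality; its first-order frame correspondent is \forall x \exists y Rxy.
(a): ✓.
(b): fails — world s has no successor.
(c): fails — world u has no successor.
(d): fails — world u has no successor.

(a)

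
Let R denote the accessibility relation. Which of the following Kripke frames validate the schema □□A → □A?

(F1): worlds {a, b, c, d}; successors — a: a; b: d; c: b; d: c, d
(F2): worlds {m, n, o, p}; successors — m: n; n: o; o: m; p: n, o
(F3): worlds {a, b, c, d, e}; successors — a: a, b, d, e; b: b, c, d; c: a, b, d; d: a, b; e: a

Frame correspondent (Sahlqvist): ∀x ∀y (Rxy → ∃z (Rxz ∧ Rzy)) — i.e. density.
(F1): fails — Rcb but no z with Rcz and Rzb.
(F2): fails — Rom but no z with Roz and Rzm.
(F3): ✓.
Valid on: (F3).

(F3)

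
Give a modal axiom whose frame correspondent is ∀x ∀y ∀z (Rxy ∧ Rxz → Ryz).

◇p → □◇p

This is the Euclidean property; the standard corresponding axiom is 5: ◇p → □◇p.
Suppose ◇p→□◇p is valid. Take Rxy, Rxz and set V(p)={y}. Then ◇p at x, so □◇p at x, so ◇p at z, so some w with Rzw has p; w=y, i.e. Rzy. By symmetry of the argument, Ryz.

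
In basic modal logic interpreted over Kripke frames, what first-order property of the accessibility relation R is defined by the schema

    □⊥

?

Emptiness of R

□⊥ is valid iff no world has any successor (otherwise □⊥ fails at any world with one).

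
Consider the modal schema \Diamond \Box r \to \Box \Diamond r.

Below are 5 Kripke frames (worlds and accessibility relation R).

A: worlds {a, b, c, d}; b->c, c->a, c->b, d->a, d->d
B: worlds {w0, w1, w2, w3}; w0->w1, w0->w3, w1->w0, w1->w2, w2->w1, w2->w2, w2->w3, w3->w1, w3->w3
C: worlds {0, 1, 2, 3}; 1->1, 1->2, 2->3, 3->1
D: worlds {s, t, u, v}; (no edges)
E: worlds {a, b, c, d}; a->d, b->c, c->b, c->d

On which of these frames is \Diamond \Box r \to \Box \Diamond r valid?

This is the axiom for convergence; its first-order frame correspondent is \forall x \forall y \forall z (Rxy \wedge Rxz \to \exists w (Ryw \wedge Rzw)).
A: fails — Rcb and Rca but b and a have no common successor.
B: fails — Rw0w1 and Rw0w3 but w1 and w3 have no common successor.
C: fails — R12 and R11 but 2 and 1 have no common successor.
D: satisfies the condition.
E: fails — Rad and Rad but d and d have no common successor.
Valid on: D.

D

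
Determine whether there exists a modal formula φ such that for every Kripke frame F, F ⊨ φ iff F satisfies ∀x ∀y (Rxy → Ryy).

This is a Sahlqvist condition; the T□ axiom □(□p → p) defines it.
Suppose □(□p→p) is valid. Take Rxy and set V(p)={w : Ryw}. Then at y, □p holds; since □(□p→p) at x, □p→p at y, so p at y, i.e. Ryy.

Definable; □(□p → p) defines it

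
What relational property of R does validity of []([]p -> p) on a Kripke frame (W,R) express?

Suppose □(□p→p) is valid. Take Rxy and set V(p)={w : Ryw}. Then at y, □p holds; since □(□p→p) at x, □p→p at y, so p at y, i.e. Ryy.
The converse is a direct semantic check.
So the correspondent is shift-reflexivity.

shift-reflexivity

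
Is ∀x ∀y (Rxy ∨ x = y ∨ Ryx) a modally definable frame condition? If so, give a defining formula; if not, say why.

Modal frame validity is preserved under disjoint unions.
Take 4 disjoint single-world reflexive frames: each is trivially connected, but their disjoint union has 4 worlds with no edge between distinct components, so it is not connected.
So no modal formula (or set of formulas) defines exactly the connected frames.

No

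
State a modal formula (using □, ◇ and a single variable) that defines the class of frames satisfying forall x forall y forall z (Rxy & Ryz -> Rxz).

The condition is transitivity. The 4 schema □ψ → □□ψ defines it.
Suppose □ψ→□□ψ is valid. Take Rxy, Ryz and set V(ψ)={w : Rxw}. Then □ψ at x, so □□ψ at x, so □ψ at y, so ψ at z, i.e. Rxz.

□ψ → □□ψ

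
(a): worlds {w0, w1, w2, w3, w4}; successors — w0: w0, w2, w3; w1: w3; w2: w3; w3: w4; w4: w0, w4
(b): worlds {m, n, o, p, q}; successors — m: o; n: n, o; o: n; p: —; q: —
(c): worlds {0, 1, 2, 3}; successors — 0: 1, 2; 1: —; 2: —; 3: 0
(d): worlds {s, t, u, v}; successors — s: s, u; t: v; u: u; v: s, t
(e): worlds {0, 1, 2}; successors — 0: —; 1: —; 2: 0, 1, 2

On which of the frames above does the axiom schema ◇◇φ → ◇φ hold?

(e)

This is the axiom for transitivity; its first-order frame correspondent is ∀x ∀y ∀z (Rxy ∧ Ryz → Rxz).
(a): fails — Rw1w3 and Rw3w4 but not Rw1w4.
(b): fails — Ron and Rno but not Roo.
(c): fails — R30 and R01 but not R31.
(d): fails — Rtv and Rvt but not Rtt.
(e): ✓.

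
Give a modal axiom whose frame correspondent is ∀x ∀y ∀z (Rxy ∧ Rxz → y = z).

◇p → □p

This is partial functionality; the standard corresponding axiom is CD: ◇p → □p.
Suppose ◇p→□p is valid. Take Rxy, Rxz and set V(p)={y}. Then ◇p at x, so □p at x, so p at z, i.e. z=y.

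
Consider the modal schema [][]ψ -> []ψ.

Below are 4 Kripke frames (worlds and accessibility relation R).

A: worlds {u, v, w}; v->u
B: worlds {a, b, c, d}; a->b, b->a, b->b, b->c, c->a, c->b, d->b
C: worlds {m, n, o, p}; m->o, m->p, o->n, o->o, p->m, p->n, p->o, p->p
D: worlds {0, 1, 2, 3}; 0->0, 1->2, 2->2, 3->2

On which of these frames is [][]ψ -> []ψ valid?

This is the axiom for density; its first-order frame correspondent is forall x forall y (Rxy -> exists z (Rxz & Rzy)).
A: fails — Rvu but no z with Rvz and Rzu.
B: satisfies the condition.
C: satisfies the condition.
D: satisfies the condition.
Valid on: B, C, D.

B, C, D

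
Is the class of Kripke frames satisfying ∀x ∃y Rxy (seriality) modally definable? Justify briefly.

Definable; □q → ◇q defines it

The condition is seriality. A defining modal formula is □q → ◇q.
Suppose □q→◇q is valid. At any x set V(q)=W. Then □q at x, so ◇q at x, so x has a successor.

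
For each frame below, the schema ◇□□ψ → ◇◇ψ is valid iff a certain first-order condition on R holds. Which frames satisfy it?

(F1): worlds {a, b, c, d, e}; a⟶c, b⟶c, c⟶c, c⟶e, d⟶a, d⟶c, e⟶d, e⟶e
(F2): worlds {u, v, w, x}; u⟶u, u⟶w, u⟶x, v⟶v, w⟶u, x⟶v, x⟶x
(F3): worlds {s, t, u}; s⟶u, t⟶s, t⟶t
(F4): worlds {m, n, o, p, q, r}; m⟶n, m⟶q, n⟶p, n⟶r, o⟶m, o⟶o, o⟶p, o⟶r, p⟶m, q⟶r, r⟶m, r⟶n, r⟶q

The schema corresponds to a generalized confluence (Geach) condition: ∀x ∀y (xRy → ∃w (yR²w ∧ xR²w)).
(F1): holds.
(F2): holds.
(F3): fails — sRu but no w with uR²w and sR²w.
(F4): fails — mRn but no w with nR²w and mR²w.
Valid on: (F1), (F2).

(F1), (F2)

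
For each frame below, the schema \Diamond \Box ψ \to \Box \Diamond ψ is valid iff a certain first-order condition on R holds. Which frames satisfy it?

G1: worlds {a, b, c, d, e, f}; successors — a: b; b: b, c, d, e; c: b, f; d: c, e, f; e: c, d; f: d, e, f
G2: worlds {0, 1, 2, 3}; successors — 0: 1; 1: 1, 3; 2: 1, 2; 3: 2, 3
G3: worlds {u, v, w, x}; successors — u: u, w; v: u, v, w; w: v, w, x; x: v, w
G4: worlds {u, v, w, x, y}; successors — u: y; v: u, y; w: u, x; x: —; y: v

G2, G3

The schema corresponds to convergence: \forall x \forall y \forall z (Rxy \wedge Rxz \to \exists w (Ryw \wedge Rzw)).
G1: fails — Rbc and Rbe but c and e have no common successor.
G2: ✓.
G3: ✓.
G4: fails — Rvu and Rvy but u and y have no common successor.
Valid on: G2, G3.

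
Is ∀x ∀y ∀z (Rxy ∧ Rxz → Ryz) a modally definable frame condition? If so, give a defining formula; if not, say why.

Yes, by ◇r → □◇r

The condition is the Euclidean property. A defining modal formula is ◇r → □◇r.
Suppose ◇r→□◇r is valid. Take Rxy, Rxz and set V(r)={y}. Then ◇r at x, so □◇r at x, so ◇r at z, so some w with Rzw has r; w=y, i.e. Rzy. By symmetry of the argument, Ryz.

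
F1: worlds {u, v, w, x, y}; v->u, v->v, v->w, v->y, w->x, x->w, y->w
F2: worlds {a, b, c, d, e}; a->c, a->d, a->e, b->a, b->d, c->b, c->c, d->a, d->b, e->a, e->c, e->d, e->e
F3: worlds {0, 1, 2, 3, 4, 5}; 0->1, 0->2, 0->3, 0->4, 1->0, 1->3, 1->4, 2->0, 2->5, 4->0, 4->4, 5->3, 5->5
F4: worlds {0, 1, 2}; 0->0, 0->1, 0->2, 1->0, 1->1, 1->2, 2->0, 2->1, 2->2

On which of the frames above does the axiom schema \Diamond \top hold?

This is the axiom for seriality; its first-order frame correspondent is \forall x \exists y Rxy.
F1: fails — world u has no successor.
F2: condition met.
F3: fails — world 3 has no successor.
F4: condition met.

F2, F4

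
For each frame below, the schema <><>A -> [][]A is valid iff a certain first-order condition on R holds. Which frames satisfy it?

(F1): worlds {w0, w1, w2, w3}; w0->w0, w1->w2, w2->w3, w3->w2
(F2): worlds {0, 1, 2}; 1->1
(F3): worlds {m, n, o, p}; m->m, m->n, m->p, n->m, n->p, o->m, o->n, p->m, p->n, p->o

This is the axiom for a generalized confluence (Geach) condition; its first-order frame correspondent is forall x forall y forall z ((x R^2 y & x R^2 z) -> exists w (y = w & z = w)).
(F1): holds.
(F2): holds.
(F3): fails — mR²m, mR²n but m ≠ n.
Valid on: (F1), (F2).

(F1), (F2)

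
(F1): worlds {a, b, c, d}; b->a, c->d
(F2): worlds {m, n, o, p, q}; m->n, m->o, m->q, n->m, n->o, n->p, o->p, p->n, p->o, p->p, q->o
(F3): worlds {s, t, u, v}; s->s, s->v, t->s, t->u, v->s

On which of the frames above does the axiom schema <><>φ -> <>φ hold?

This is the axiom for transitivity; its first-order frame correspondent is forall x forall y forall z (Rxy & Ryz -> Rxz).
(F1): ✓.
(F2): fails — Rop and Rpn but not Ron.
(F3): fails — Rvs and Rsv but not Rvv.
Valid on: (F1).

(F1)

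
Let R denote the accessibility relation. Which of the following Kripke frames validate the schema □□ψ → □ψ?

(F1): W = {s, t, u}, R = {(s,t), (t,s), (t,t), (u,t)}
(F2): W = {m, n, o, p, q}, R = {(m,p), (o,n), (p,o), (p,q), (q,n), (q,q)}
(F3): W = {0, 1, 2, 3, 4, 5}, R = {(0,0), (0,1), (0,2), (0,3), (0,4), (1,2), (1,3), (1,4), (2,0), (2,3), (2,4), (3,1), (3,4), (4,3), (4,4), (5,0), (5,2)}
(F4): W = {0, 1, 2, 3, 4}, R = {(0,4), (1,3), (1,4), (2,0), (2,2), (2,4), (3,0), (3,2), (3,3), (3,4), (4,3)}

Frame correspondent (Sahlqvist): ∀x ∀y (Rxy → ∃z (Rxz ∧ Rzy)) — i.e. density.
(F1): condition met.
(F2): fails — Ron but no z with Roz and Rzn.
(F3): fails — R12 but no z with R1z and Rz2.
(F4): fails — R04 but no z with R0z and Rz4.
Valid on: (F1).

(F1)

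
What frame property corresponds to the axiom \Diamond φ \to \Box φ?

Suppose ◇φ→□φ is valid. Take Rxy, Rxz and set V(φ)={y}. Then ◇φ at x, so □φ at x, so φ at z, i.e. z=y.

partial functionality: \forall x \forall y \forall z (Rxy \wedge Rxz \to y = z)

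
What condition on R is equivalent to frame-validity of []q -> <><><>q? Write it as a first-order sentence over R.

This is a Sahlqvist (Geach-type) schema ◇^0□^1q → □^0◇^3q.
Minimal-valuation argument: fix x; take any y with xR^0y and any z with xR^0z. Set V(q) to the set of worlds R-reachable from y in exactly 1 step. Then □^1q holds at y, so the antecedent holds at x; validity forces ◇^3q at z, giving a w with zR^3w and yR^1w.
First-order correspondent: forall x exists w (xRw & x R^3 w).

forall x exists w (xRw & x R^3 w)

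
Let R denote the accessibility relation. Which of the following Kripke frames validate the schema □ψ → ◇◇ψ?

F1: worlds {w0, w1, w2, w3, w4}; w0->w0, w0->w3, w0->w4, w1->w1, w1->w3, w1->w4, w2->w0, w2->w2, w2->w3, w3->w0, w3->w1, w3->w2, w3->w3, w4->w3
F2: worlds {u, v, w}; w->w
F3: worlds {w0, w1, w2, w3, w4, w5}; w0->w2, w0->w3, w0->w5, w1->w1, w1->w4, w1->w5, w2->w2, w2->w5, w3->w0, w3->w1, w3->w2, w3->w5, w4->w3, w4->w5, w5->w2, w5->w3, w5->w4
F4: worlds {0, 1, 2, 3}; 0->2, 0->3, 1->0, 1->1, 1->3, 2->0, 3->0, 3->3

F1, F3

This is the axiom for a generalized confluence (Geach) condition; its first-order frame correspondent is ∀x ∃w (xRw ∧ xR²w).
F1: condition met.
F2: fails — at u but no t with uRt and uR²t.
F3: condition met.
F4: fails — at 2 but no w with 2Rw and 2R²w.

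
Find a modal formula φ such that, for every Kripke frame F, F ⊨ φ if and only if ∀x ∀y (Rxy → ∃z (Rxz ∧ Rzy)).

□□p → □p

A defining formula is □□p → □p (the C4 axiom).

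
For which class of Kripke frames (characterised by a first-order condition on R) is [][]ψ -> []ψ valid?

density: forall x forall y (Rxy -> exists z (Rxz & Rzy))

Suppose □□ψ→□ψ is valid. Take Rxy and set V(ψ)={w : xR²w}. Then □□ψ at x, so □ψ at x, so ψ at y, i.e. ∃z(Rxz∧Rzy).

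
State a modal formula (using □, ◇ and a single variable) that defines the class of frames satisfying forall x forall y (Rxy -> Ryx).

r → □◇r

A defining formula is r → □◇r (the B axiom).
Suppose r→□◇r is valid. Take Rxy and set V(r)={x}. Then r at x, so □◇r at x, so ◇r at y, so some z with Ryz has r; z=x, i.e. Ryx.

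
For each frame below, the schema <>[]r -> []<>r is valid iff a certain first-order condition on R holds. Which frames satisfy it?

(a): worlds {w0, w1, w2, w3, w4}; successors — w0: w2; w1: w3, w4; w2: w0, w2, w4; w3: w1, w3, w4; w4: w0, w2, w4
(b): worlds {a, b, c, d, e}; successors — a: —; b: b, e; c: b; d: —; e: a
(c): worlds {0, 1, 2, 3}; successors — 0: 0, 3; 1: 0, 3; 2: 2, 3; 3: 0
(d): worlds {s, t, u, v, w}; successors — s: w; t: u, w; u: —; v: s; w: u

The schema corresponds to convergence: forall x forall y forall z (Rxy & Rxz -> exists w (Ryw & Rzw)).
(a): ✓.
(b): fails — Rbe and Rbb but e and b have no common successor.
(c): fails — R23 and R22 but 3 and 2 have no common successor.
(d): fails — Rtw and Rtu but w and u have no common successor.
Valid on: (a).

(a)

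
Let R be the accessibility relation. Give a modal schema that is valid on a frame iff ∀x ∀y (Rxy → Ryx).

ψ → □◇ψ

A defining formula is ψ → □◇ψ (the B axiom).
Suppose ψ→□◇ψ is valid. Take Rxy and set V(ψ)={x}. Then ψ at x, so □◇ψ at x, so ◇ψ at y, so some z with Ryz has ψ; z=x, i.e. Ryx.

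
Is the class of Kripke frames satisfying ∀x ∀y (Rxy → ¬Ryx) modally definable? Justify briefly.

Not definable by any modal formula

If a class were modally definable it would be closed under surjective bounded morphisms (Goldblatt–Thomason).
The 4-cycle (worlds s,t,u,v with s→t→u→v→s) is asymmetric. Mapping every world to a single reflexive point • is a surjective bounded morphism, and the reflexive point is not asymmetric (R•• but asymmetry requires ¬R••).
Hence asymmetry is not modally definable.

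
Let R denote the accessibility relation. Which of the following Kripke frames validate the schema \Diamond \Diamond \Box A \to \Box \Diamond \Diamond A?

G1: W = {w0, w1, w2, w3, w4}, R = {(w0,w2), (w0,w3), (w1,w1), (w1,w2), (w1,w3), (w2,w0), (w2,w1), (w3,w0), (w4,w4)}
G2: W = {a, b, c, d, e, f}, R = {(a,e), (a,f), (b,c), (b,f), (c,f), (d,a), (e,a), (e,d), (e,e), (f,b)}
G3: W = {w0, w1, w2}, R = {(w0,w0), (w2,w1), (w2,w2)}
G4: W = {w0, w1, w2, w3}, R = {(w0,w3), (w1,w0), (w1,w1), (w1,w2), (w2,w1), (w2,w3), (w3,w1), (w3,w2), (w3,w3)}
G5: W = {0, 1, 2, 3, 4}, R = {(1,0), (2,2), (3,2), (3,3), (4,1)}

This is the axiom for a generalized confluence (Geach) condition; its first-order frame correspondent is \forall x \forall y \forall z ((x R^2 y \wedge xRz) \to \exists w (yRw \wedge z R^2 w)).
G1: fails — w1R²w2, w1Rw3 but no w with w2Rw and w3R²w.
G2: fails — aR²d, aRf but no w with dRw and fR²w.
G3: fails — w2R²w1, w2Rw1 but no w with w1Rw and w1R²w.
G4: holds.
G5: fails — 4R²0, 4R1 but no w with 0Rw and 1R²w.

G4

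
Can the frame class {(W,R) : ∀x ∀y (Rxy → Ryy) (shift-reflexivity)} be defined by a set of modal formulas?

Yes, by □(□r → r)

This is a Sahlqvist condition; the T□ axiom □(□r → r) defines it.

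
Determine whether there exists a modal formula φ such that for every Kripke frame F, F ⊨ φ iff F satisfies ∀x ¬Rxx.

No — not modally definable

Modal frame validity is preserved under surjective bounded morphisms.
The 5-cycle (worlds w0,w1,w2,w3,w4 with w0→w1→w2→w3→w4→w0) is irreflexive, and the map sending every world to a single reflexive point • is a surjective bounded morphism (forth: every edge maps to (•,•); back: every world has a successor). So any modal formula valid on the 5-cycle is also valid on the reflexive point, which is not irreflexive.
So no modal formula (or set of formulas) defines exactly the irreflexive frames.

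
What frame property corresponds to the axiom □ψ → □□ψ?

Transitivity

Suppose □ψ→□□ψ is valid. Take Rxy, Ryz and set V(ψ)={w : Rxw}. Then □ψ at x, so □□ψ at x, so □ψ at y, so ψ at z, i.e. Rxz.
Conversely, on a frame with transitivity the schema holds at every world under every valuation.
So the correspondent is transitivity.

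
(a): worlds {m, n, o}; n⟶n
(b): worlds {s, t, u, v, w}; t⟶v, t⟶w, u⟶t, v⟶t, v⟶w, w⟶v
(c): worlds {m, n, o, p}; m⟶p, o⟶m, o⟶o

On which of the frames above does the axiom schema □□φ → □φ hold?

The schema corresponds to density: ∀x ∀y (Rxy → ∃z (Rxz ∧ Rzy)).
(a): ✓.
(b): fails — Rut but no z with Ruz and Rzt.
(c): fails — Rmp but no z with Rmz and Rzp.
Valid on: (a).

(a)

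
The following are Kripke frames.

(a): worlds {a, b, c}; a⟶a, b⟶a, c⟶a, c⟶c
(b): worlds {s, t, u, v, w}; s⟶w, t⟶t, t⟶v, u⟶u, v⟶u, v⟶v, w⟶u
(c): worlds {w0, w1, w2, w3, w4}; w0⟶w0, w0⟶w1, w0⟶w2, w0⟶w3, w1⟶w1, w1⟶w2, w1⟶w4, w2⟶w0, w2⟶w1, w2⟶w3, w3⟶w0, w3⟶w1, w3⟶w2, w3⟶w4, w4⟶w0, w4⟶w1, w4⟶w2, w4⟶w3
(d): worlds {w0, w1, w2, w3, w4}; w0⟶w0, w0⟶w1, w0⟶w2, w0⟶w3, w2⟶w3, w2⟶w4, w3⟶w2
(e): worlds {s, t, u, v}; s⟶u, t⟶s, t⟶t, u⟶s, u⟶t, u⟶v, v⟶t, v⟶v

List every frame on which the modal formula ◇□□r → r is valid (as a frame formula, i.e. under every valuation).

(c)

This is the axiom for a generalized confluence (Geach) condition; its first-order frame correspondent is ∀x ∀y (xRy → ∃w (yR²w ∧ x = w)).
(a): fails — bRa but no w with aR²w and b=w.
(b): fails — sRw but no w* with wR²w* and s=w*.
(c): holds.
(d): fails — w0Rw1 but no w with w1R²w and w0=w.
(e): fails — uRs but no w with sR²w and u=w.
Valid on: (c).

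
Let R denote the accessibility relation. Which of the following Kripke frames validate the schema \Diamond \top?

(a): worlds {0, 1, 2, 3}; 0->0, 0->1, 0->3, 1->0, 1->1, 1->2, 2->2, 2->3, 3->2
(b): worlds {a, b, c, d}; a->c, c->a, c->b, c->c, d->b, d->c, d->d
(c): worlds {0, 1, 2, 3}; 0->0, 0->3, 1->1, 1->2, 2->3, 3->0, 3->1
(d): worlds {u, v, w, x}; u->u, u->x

(a), (c)

This is the axiom for seriality; its first-order frame correspondent is \forall x \exists y Rxy.
(a): satisfies the condition.
(b): fails — world b has no successor.
(c): satisfies the condition.
(d): fails — world v has no successor.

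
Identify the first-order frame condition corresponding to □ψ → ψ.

Suppose □ψ→ψ is valid. At any x set V(ψ)={w : Rxw}. Then □ψ holds at x, so ψ holds at x, i.e. Rxx.

Reflexivity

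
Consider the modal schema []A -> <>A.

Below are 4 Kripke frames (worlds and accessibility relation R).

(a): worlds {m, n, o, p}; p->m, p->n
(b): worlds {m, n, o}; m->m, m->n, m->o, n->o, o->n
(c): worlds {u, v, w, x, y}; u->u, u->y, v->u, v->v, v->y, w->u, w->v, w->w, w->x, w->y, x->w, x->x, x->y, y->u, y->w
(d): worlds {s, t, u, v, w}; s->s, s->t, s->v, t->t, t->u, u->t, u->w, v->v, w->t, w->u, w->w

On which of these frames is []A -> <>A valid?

(b), (c), (d)

This is the axiom for seriality; its first-order frame correspondent is forall x exists y Rxy.
(a): fails — world m has no successor.
(b): holds.
(c): holds.
(d): holds.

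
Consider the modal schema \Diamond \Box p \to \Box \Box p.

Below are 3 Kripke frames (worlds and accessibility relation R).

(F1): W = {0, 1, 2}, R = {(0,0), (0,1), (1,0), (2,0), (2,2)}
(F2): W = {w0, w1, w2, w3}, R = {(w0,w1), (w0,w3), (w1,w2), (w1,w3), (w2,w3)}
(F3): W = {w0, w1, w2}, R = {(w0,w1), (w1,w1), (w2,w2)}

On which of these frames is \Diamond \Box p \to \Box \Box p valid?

This is the axiom for a generalized confluence (Geach) condition; its first-order frame correspondent is \forall x \forall y \forall z ((xRy \wedge x R^2 z) \to \exists w (yRw \wedge z = w)).
(F1): fails — 0R1, 0R²1 but no w with 1Rw and 1=w.
(F2): fails — w0Rw3, w0R²w2 but no w with w3Rw and w2=w.
(F3): condition met.

(F3)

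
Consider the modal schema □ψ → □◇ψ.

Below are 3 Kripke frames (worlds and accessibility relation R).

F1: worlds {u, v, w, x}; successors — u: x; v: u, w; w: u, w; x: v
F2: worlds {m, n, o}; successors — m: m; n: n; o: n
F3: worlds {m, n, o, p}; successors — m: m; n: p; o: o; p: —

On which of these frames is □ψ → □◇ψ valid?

F2

The schema corresponds to a generalized confluence (Geach) condition: ∀x ∀z (xRz → ∃w (xRw ∧ zRw)).
F1: fails — uRx but no t with uRt and xRt.
F2: holds.
F3: fails — nRp but no w with nRw and pRw.
Valid on: F2.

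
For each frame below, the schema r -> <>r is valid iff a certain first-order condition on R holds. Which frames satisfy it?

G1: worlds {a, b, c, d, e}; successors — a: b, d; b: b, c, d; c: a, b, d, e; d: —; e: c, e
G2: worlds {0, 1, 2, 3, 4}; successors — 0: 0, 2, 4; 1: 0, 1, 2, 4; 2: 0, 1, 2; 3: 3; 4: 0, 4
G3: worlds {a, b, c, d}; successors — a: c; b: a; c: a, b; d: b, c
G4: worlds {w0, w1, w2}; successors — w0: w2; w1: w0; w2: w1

G2

This is the axiom for reflexivity; its first-order frame correspondent is forall x Rxx.
G1: fails — world a does not see itself.
G2: ✓.
G3: fails — world a does not see itself.
G4: fails — world w0 does not see itself.
Valid on: G2.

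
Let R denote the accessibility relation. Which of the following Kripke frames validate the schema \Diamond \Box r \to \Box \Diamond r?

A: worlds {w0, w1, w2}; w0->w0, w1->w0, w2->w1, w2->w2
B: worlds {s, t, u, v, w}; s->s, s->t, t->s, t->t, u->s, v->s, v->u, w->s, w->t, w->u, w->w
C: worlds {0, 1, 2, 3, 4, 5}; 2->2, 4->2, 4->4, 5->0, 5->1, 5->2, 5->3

The schema corresponds to convergence: \forall x \forall y \forall z (Rxy \wedge Rxz \to \exists w (Ryw \wedge Rzw)).
A: fails — Rw2w2 and Rw2w1 but w2 and w1 have no common successor.
B: condition met.
C: fails — R53 and R53 but 3 and 3 have no common successor.

B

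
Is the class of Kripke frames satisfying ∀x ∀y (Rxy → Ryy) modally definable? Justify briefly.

Definable; □(□p → p) defines it

Yes: it is shift-reflexivity, defined by the T□ schema □(□p → p).
Suppose □(□p→p) is valid. Take Rxy and set V(p)={w : Ryw}. Then at y, □p holds; since □(□p→p) at x, □p→p at y, so p at y, i.e. Ryy.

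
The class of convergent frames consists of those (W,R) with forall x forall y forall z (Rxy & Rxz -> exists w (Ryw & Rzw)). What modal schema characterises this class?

This is convergence; the standard corresponding axiom is .2: ◇□r → □◇r.

◇□r → □◇r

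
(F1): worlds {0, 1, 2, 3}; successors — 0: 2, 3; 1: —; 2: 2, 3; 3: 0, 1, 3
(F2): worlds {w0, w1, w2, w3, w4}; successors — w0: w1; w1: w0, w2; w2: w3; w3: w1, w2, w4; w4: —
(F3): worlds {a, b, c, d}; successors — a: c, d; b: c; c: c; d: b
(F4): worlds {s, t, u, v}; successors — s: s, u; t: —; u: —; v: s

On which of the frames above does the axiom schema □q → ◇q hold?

Frame correspondent (Sahlqvist): ∀x ∃y Rxy — i.e. seriality.
(F1): fails — world 1 has no successor.
(F2): fails — world w4 has no successor.
(F3): ✓.
(F4): fails — world t has no successor.

(F3)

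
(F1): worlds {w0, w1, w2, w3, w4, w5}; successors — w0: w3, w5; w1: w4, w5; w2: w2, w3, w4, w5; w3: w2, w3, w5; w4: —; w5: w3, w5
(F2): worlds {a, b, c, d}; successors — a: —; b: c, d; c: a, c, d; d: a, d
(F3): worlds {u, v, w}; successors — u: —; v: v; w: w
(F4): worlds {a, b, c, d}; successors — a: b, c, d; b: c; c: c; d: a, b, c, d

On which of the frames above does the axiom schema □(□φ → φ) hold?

(F3)

This is the axiom for shift-reflexivity; its first-order frame correspondent is ∀x ∀y (Rxy → Ryy).
(F1): fails — Rw2w4 but not Rw4w4.
(F2): fails — Rca but not Raa.
(F3): holds.
(F4): fails — Rab but not Rbb.
Valid on: (F3).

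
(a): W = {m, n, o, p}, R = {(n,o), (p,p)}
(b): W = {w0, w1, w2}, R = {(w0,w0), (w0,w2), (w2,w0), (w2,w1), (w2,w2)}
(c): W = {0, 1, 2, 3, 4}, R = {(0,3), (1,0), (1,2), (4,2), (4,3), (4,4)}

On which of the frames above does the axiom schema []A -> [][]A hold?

This is the axiom for transitivity; its first-order frame correspondent is forall x forall y forall z (Rxy & Ryz -> Rxz).
(a): ✓.
(b): fails — Rw0w2 and Rw2w1 but not Rw0w1.
(c): fails — R10 and R03 but not R13.
Valid on: (a).

(a)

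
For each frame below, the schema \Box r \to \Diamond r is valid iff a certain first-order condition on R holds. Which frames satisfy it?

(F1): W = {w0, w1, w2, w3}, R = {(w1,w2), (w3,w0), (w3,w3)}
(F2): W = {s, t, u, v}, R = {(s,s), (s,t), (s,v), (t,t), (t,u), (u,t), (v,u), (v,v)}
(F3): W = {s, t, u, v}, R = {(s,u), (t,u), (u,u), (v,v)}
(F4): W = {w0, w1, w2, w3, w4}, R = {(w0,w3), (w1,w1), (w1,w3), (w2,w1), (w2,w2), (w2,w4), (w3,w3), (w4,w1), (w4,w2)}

(F2), (F3), (F4)

This is the axiom for seriality; its first-order frame correspondent is \forall x \exists y Rxy.
(F1): fails — world w0 has no successor.
(F2): holds.
(F3): holds.
(F4): holds.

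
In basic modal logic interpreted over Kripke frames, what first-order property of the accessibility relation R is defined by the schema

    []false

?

Emptiness of R

This schema is the Ver axiom.
Its frame correspondent is emptiness of R — forall x forall y ~Rxy.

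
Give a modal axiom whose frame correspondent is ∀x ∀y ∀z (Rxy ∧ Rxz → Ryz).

◇s → □◇s

The condition is the Euclidean property. The 5 schema ◇s → □◇s defines it.
Suppose ◇s→□◇s is valid. Take Rxy, Rxz and set V(s)={y}. Then ◇s at x, so □◇s at x, so ◇s at z, so some w with Rzw has s; w=y, i.e. Rzy. By symmetry of the argument, Ryz.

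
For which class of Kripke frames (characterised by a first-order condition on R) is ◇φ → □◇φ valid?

the Euclidean property: ∀x ∀y ∀z (Rxy ∧ Rxz → Ryz)

Suppose ◇φ→□◇φ is valid. Take Rxy, Rxz and set V(φ)={y}. Then ◇φ at x, so □◇φ at x, so ◇φ at z, so some w with Rzw has φ; w=y, i.e. Rzy. By symmetry of the argument, Ryz.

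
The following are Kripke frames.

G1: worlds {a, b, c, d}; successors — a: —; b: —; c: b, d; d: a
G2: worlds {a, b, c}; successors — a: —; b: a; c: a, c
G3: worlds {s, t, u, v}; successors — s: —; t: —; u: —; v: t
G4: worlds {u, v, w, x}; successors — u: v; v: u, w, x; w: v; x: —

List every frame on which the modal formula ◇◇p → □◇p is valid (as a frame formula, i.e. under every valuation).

The schema corresponds to a generalized confluence (Geach) condition: ∀x ∀y ∀z ((xR²y ∧ xRz) → ∃w (y = w ∧ zRw)).
G1: fails — cR²a, cRb but no w with a=w and bRw.
G2: fails — cR²a, cRa but no w with a=w and aRw.
G3: holds.
G4: fails — vR²v, vRx but no t with v=t and xRt.

G3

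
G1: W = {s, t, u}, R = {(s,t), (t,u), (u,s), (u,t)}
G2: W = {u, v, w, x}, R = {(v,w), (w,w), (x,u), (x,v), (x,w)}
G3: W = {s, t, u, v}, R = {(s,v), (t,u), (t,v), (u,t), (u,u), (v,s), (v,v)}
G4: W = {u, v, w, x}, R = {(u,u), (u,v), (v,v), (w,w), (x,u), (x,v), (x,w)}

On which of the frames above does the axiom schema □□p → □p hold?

The schema corresponds to density: ∀x ∀y (Rxy → ∃z (Rxz ∧ Rzy)).
G1: fails — Rus but no z with Ruz and Rzs.
G2: fails — Rxu but no z with Rxz and Rzu.
G3: holds.
G4: holds.

G3, G4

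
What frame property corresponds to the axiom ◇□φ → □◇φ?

Convergence

This is the .2 axiom.
It corresponds to convergence: ∀x ∀y ∀z (Rxy ∧ Rxz → ∃w (Ryw ∧ Rzw)).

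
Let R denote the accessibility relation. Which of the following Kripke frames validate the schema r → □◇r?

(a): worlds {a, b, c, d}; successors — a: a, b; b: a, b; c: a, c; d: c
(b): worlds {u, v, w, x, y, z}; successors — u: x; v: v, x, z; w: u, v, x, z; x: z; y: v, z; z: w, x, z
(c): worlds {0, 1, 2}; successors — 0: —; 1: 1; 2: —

(c)

The schema corresponds to symmetry: ∀x ∀y (Rxy → Ryx).
(a): fails — Rdc but not Rcd.
(b): fails — Rwu but not Ruw.
(c): satisfies the condition.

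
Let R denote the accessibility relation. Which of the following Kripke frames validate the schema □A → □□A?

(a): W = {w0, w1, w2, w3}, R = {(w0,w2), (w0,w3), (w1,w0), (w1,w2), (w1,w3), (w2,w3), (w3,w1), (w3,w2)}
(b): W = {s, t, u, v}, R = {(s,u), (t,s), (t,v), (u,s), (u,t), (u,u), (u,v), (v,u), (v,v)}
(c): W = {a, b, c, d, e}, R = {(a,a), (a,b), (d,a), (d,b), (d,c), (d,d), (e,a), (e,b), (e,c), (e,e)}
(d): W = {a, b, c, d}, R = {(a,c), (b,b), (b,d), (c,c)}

(c), (d)

The schema corresponds to transitivity: ∀x ∀y ∀z (Rxy ∧ Ryz → Rxz).
(a): fails — Rw3w1 and Rw1w0 but not Rw3w0.
(b): fails — Rtv and Rvu but not Rtu.
(c): condition met.
(d): condition met.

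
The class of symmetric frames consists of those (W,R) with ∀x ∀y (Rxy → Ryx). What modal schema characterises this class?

r → □◇r

The condition is symmetry. The B schema r → □◇r defines it.
Suppose r→□◇r is valid. Take Rxy and set V(r)={x}. Then r at x, so □◇r at x, so ◇r at y, so some z with Ryz has r; z=x, i.e. Ryx.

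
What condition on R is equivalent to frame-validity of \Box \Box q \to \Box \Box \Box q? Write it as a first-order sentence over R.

\forall x \forall z (x R^3 z \to \exists w (x R^2 w \wedge z = w))

This is a Sahlqvist (Geach-type) schema ◇^0□^2q → □^3◇^0q.
First-order correspondent: \forall x \forall z (x R^3 z \to \exists w (x R^2 w \wedge z = w)).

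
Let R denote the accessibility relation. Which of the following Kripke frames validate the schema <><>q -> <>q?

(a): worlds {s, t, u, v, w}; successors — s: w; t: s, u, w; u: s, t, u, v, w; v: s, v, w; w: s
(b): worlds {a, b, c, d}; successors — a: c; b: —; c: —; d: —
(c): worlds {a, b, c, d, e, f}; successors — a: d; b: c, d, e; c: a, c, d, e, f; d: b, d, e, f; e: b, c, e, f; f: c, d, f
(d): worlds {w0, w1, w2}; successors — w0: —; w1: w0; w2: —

Frame correspondent (Sahlqvist): forall x forall y forall z (Rxy & Ryz -> Rxz) — i.e. transitivity.
(a): fails — Rtu and Ruv but not Rtv.
(b): holds.
(c): fails — Rcd and Rdb but not Rcb.
(d): holds.

(b), (d)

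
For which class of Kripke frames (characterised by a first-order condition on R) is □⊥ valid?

emptiness of R: ∀x ∀y ¬Rxy

□⊥ is valid iff no world has any successor (otherwise □⊥ fails at any world with one).
Conversely, on a frame with emptiness of R the schema holds at every world under every valuation.
So the correspondent is emptiness of R.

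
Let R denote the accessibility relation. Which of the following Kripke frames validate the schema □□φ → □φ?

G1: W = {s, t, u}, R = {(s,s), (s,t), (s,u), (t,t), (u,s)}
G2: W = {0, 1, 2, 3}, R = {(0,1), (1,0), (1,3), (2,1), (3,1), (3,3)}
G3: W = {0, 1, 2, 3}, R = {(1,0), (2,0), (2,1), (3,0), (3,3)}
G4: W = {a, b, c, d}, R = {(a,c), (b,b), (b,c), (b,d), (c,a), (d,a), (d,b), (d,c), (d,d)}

G1

Frame correspondent (Sahlqvist): ∀x ∀y (Rxy → ∃z (Rxz ∧ Rzy)) — i.e. density.
G1: condition met.
G2: fails — R10 but no z with R1z and Rz0.
G3: fails — R10 but no z with R1z and Rz0.
G4: fails — Rac but no z with Raz and Rzc.
Valid on: G1.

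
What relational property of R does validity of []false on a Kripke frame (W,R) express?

□⊥ is valid iff no world has any successor (otherwise □⊥ fails at any world with one).

emptiness of R: forall x forall y ~Rxy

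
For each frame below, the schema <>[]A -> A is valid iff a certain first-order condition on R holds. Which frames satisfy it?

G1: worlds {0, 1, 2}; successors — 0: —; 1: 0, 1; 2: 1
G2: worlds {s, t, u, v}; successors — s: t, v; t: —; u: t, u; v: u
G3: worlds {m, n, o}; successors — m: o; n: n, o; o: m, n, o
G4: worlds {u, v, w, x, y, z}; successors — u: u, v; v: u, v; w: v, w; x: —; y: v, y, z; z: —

Frame correspondent (Sahlqvist): forall x forall y (xRy -> exists w (yRw & x = w)) — i.e. a generalized confluence (Geach) condition.
G1: fails — 1R0 but no w with 0Rw and 1=w.
G2: fails — sRt but no w with tRw and s=w.
G3: satisfies the condition.
G4: fails — wRv but no t with vRt and w=t.

G3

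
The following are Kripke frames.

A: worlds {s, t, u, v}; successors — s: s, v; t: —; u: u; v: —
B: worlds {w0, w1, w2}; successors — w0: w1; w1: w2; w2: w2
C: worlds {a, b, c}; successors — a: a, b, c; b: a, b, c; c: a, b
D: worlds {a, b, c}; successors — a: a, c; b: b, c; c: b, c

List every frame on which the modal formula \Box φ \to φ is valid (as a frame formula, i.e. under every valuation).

Frame correspondent (Sahlqvist): \forall x Rxx — i.e. reflexivity.
A: fails — world t does not see itself.
B: fails — world w0 does not see itself.
C: fails — world c does not see itself.
D: condition met.
Valid on: D.

D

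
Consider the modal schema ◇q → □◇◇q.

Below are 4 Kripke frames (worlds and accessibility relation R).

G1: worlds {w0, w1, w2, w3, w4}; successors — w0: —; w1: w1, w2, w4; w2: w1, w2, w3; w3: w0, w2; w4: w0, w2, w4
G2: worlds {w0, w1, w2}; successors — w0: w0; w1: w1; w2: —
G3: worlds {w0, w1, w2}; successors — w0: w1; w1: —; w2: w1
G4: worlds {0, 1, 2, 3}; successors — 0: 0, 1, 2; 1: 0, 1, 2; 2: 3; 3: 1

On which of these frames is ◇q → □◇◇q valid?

G2

This is the axiom for a generalized confluence (Geach) condition; its first-order frame correspondent is ∀x ∀y ∀z ((xRy ∧ xRz) → ∃w (y = w ∧ zR²w)).
G1: fails — w3Rw0, w3Rw0 but no w with w0=w and w0R²w.
G2: satisfies the condition.
G3: fails — w0Rw1, w0Rw1 but no w with w1=w and w1R²w.
G4: fails — 0R0, 0R2 but no w with 0=w and 2R²w.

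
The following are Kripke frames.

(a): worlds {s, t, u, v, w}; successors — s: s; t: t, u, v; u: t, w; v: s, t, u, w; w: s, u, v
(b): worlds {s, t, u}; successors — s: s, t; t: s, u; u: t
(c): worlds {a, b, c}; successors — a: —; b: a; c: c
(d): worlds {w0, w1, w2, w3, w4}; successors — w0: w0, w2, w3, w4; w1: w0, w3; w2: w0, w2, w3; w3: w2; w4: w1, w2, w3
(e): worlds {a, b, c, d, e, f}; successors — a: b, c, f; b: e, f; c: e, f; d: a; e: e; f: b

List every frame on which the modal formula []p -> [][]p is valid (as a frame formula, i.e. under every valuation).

(c)

This is the axiom for transitivity; its first-order frame correspondent is forall x forall y forall z (Rxy & Ryz -> Rxz).
(a): fails — Rtv and Rvw but not Rtw.
(b): fails — Rut and Rts but not Rus.
(c): holds.
(d): fails — Rw1w0 and Rw0w4 but not Rw1w4.
(e): fails — Rcf and Rfb but not Rcb.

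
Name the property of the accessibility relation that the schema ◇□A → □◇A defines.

convergence

Suppose ◇□A→□◇A is valid. Take Rxy, Rxz and set V(A)={w : Ryw}. Then □A at y so ◇□A at x, so □◇A at x, so ◇A at z, giving w with Rzw and Ryw.
Conversely, any frame satisfying ∀x ∀y ∀z (Rxy ∧ Rxz → ∃w (Ryw ∧ Rzw)) validates the schema.
So the correspondent is convergence.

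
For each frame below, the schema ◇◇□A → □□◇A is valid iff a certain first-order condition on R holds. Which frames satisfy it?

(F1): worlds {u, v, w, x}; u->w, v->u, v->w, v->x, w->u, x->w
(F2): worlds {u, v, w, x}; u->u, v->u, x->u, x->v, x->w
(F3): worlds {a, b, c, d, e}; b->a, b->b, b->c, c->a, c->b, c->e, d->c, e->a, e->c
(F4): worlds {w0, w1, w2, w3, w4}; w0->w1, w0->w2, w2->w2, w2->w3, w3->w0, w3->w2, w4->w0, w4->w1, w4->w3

This is the axiom for a generalized confluence (Geach) condition; its first-order frame correspondent is ∀x ∀y ∀z ((xR²y ∧ xR²z) → ∃w (yRw ∧ zRw)).
(F1): fails — vR²u, vR²w but no t with uRt and wRt.
(F2): condition met.
(F3): fails — bR²a, bR²a but no w with aRw and aRw.
(F4): fails — w3R²w1, w3R²w1 but no w with w1Rw and w1Rw.

(F2)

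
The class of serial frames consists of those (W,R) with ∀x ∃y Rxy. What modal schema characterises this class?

The condition is seriality. The D schema □p → ◇p defines it.

□p → ◇p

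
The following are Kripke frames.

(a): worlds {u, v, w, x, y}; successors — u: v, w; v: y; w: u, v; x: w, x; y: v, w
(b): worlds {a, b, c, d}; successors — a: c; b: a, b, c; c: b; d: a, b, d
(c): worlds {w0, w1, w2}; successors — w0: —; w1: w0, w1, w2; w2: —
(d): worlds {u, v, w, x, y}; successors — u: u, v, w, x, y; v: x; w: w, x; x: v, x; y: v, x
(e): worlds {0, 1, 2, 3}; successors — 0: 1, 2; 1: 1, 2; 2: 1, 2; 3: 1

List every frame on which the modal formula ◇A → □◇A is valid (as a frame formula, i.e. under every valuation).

(e)

Frame correspondent (Sahlqvist): ∀x ∀y ∀z (Rxy ∧ Rxz → Ryz) — i.e. the Euclidean property.
(a): fails — Ruv and Ruv but not Rvv.
(b): fails — Rac and Rac but not Rcc.
(c): fails — Rw1w2 and Rw1w2 but not Rw2w2.
(d): fails — Ruv and Ruv but not Rvv.
(e): holds.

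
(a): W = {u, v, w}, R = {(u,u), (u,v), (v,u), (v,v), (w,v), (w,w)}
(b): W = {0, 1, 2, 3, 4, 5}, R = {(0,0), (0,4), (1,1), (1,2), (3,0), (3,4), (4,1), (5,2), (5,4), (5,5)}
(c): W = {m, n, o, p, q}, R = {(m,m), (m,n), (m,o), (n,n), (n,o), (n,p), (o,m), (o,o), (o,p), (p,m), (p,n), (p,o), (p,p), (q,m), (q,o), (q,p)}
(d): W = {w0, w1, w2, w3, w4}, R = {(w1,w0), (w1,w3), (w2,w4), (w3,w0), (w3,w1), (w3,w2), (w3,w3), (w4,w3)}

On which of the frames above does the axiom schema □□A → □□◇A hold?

(a), (c)

The schema corresponds to a generalized confluence (Geach) condition: ∀x ∀z (xR²z → ∃w (xR²w ∧ zRw)).
(a): ✓.
(b): fails — 1R²2 but no w with 1R²w and 2Rw.
(c): ✓.
(d): fails — w1R²w0 but no w with w1R²w and w0Rw.
Valid on: (a), (c).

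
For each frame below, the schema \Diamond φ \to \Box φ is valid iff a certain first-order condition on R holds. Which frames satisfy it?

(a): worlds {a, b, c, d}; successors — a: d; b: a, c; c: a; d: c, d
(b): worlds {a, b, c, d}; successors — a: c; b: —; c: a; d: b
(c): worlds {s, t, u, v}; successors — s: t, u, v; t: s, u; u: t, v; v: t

This is the axiom for partial functionality; its first-order frame correspondent is \forall x \forall y \forall z (Rxy \wedge Rxz \to y = z).
(a): fails — b sees both a and c.
(b): condition met.
(c): fails — s sees both t and u.
Valid on: (b).

(b)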